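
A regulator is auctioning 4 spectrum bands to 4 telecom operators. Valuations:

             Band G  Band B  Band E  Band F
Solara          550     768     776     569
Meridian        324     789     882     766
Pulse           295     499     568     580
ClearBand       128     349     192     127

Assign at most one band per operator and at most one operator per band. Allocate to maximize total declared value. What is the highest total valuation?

Optimal: Solara→Band G ($550M), Meridian→Band E ($882M), Pulse→Band F ($580M), ClearBand→Band B ($349M) — total 550+882+580+349 = $2361M.
Row-greedy (each operator in turn takes its best remaining band) gives $2273M, worse by 88.

Max total: $2361M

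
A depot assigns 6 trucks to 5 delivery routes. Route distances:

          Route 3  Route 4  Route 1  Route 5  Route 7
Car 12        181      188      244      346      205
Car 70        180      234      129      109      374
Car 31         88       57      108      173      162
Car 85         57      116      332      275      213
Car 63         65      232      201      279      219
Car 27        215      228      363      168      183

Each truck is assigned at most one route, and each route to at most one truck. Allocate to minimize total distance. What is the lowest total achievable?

Minimum total: 581 km

Treat this as an assignment problem: match each truck to one route.
Optimal: Car 63→Route 3 (65 km), Car 85→Route 4 (116 km), Car 31→Route 1 (108 km), Car 70→Route 5 (109 km), Car 27→Route 7 (183 km) — total 65+116+108+109+183 = 581 km.
Column-greedy (each route in turn goes to its cheapest remaining truck) gives 616 km, worse by 35.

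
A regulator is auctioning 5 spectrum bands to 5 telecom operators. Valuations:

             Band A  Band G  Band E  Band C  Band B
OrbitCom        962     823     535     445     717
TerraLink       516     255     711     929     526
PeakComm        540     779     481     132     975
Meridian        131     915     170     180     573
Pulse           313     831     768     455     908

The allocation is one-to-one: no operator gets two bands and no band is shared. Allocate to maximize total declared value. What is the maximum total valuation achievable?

Optimal: OrbitCom→Band A ($962M), TerraLink→Band C ($929M), PeakComm→Band B ($975M), Meridian→Band G ($915M), Pulse→Band E ($768M) — total 962+929+975+915+768 = $4549M.
Next-best assignment: OrbitCom→Band A, TerraLink→Band C, PeakComm→Band E, Meridian→Band G, Pulse→Band B = $4195M.
Checked against all permutations: $4549M is optimal.

Max total: $4549M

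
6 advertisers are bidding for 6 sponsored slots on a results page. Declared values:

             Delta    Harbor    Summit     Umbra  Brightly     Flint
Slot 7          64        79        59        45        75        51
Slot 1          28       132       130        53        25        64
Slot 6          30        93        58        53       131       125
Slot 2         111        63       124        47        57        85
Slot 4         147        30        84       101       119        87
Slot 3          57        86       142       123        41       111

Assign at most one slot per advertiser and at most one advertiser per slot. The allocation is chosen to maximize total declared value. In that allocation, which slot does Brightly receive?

Brightly receives Slot 7.

This is the linear assignment problem.
Optimal: Delta→Slot 4 ($147), Harbor→Slot 1 ($132), Summit→Slot 2 ($124), Umbra→Slot 3 ($123), Brightly→Slot 7 ($75), Flint→Slot 6 ($125) — total 147+132+124+123+75+125 = $726.
Row-greedy (each advertiser in turn takes its best remaining slot) gives $634, worse by 92.
Swapping Brightly↔Summit (Brightly→Slot 2 $57, Summit→Slot 7 $59) loses 83.
Brightly's own top slot is Slot 6 ($131), but forcing Brightly→Slot 6 and reassigning the rest optimally gives only $708 — worse by 18.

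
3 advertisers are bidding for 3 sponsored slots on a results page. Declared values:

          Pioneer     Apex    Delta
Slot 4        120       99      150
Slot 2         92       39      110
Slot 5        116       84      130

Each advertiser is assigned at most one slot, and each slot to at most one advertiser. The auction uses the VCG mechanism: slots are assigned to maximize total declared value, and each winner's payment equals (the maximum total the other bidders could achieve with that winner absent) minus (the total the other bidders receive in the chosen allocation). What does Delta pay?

Efficient allocation: Pioneer→Slot 2 ($92), Apex→Slot 5 ($84), Delta→Slot 4 ($150); total welfare W = $326.
Delta receives Slot 4 at value $150, so the others get W − 150 = $176.
Without Delta: best allocation of the remaining 2 bidders over all 3 slots is Pioneer→Slot 5 ($116), Apex→Slot 4 ($99), total $215.
VCG payment = (others' best without Delta) − (others' welfare with Delta) = 215 − 176 = $39.

Delta pays $39.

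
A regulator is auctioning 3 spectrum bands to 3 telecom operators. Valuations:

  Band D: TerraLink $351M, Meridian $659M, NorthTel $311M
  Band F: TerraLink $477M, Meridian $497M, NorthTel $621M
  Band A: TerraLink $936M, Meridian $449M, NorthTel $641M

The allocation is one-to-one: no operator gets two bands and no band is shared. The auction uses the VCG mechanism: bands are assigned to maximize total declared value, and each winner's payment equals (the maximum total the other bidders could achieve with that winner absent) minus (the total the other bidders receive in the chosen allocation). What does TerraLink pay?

Efficient allocation: TerraLink→Band A ($936M), Meridian→Band D ($659M), NorthTel→Band F ($621M); total welfare W = $2216M.
TerraLink receives Band A at value $936M, so the others get W − 936 = $1280M.
Without TerraLink: best allocation of the remaining 2 bidders over all 3 bands is Meridian→Band D ($659M), NorthTel→Band A ($641M), total $1300M.
VCG payment = (others' best without TerraLink) − (others' welfare with TerraLink) = 1300 − 1280 = $20M.

TerraLink pays $20M.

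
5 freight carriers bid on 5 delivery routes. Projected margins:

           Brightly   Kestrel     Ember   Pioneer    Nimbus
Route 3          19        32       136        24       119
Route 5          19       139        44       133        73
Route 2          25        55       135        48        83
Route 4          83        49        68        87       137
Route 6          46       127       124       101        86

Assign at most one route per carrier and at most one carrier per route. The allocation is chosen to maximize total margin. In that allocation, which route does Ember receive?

Ember receives Route 2.

Optimal: Brightly→Route 4 ($83k), Kestrel→Route 6 ($127k), Ember→Route 2 ($135k), Pioneer→Route 5 ($133k), Nimbus→Route 3 ($119k) — total 83+127+135+133+119 = $597k.
Max-entry greedy (repeatedly take the single best remaining cell) gives $538k, worse by 59.
Checked against all permutations: $597k is optimal.
Ember's own top route is Route 3 ($136k), but forcing Ember→Route 3 and reassigning the rest optimally gives only $562k — worse by 35.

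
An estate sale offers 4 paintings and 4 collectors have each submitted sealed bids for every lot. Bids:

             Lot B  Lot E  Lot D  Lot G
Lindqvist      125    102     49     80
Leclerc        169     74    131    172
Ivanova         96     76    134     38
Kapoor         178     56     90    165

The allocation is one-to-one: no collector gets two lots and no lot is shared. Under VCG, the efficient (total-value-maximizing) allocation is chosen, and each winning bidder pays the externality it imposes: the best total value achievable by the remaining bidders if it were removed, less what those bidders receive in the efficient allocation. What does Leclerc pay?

Leclerc pays $10.

Efficient allocation: Lindqvist→Lot E ($102), Leclerc→Lot G ($172), Ivanova→Lot D ($134), Kapoor→Lot B ($178); total welfare W = $586.
Leclerc receives Lot G at value $172, so the others get W − 172 = $414.
Without Leclerc: best allocation of the remaining 3 bidders over all 4 lots is Lindqvist→Lot B ($125), Ivanova→Lot D ($134), Kapoor→Lot G ($165), total $424.
VCG payment = (others' best without Leclerc) − (others' welfare with Leclerc) = 424 − 414 = $10.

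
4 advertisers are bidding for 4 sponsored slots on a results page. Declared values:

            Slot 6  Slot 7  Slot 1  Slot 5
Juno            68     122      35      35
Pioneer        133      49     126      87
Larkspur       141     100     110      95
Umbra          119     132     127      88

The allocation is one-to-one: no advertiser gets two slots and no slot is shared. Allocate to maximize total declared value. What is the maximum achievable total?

Max total: $477

Optimal: Juno→Slot 7 ($122), Pioneer→Slot 6 ($133), Larkspur→Slot 5 ($95), Umbra→Slot 1 ($127) — total 122+133+95+127 = $477.
Column-greedy (each slot in turn goes to its best remaining advertiser) gives $434, worse by 43.
Checked against all permutations: $477 is optimal.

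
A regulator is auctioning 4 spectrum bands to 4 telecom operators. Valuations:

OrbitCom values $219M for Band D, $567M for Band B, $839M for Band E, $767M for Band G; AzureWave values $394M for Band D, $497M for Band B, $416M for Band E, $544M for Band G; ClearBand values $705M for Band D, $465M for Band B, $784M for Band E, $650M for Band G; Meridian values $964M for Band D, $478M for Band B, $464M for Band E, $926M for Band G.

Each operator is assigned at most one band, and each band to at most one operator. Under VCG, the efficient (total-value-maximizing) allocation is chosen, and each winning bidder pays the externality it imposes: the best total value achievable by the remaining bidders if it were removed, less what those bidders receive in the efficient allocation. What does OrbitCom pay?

Efficient allocation: OrbitCom→Band G ($767M), AzureWave→Band B ($497M), ClearBand→Band E ($784M), Meridian→Band D ($964M); total welfare W = $3012M.
OrbitCom receives Band G at value $767M, so the others get W − 767 = $2245M.
Without OrbitCom: best allocation of the remaining 3 bidders over all 4 bands is AzureWave→Band G ($544M), ClearBand→Band E ($784M), Meridian→Band D ($964M), total $2292M.
VCG payment = (others' best without OrbitCom) − (others' welfare with OrbitCom) = 2292 − 2245 = $47M.

OrbitCom pays $47M.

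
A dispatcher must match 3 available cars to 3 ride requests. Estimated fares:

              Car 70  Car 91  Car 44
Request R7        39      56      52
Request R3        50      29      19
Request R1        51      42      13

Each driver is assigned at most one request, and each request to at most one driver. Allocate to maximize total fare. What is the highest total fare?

This is the linear assignment problem.
Optimal: Car 70→Request R3 ($50), Car 91→Request R1 ($42), Car 44→Request R7 ($52) — total 50+42+52 = $144.
Checked against all permutations: $144 is optimal.

Max total: $144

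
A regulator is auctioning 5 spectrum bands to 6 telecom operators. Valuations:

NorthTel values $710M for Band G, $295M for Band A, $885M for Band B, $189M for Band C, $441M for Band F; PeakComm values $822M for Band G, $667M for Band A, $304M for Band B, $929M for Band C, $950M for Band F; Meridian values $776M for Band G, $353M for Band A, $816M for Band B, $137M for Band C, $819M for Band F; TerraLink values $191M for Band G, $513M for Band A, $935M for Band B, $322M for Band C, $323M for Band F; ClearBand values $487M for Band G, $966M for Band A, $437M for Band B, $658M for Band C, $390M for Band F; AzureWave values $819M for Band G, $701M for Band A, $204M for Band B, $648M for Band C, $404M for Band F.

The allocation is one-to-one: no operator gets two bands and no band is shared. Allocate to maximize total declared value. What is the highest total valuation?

Maximum total: $4468M

Optimal: AzureWave→Band G ($819M), ClearBand→Band A ($966M), TerraLink→Band B ($935M), PeakComm→Band C ($929M), Meridian→Band F ($819M) — total 819+966+935+929+819 = $4468M.
Column-greedy (each band in turn goes to its best remaining operator) gives $4190M, worse by 278.
Next-best assignment: AzureWave→Band G, ClearBand→Band A, NorthTel→Band B, PeakComm→Band C, Meridian→Band F = $4418M.
Swapping TerraLink↔Meridian (TerraLink→Band F $323M, Meridian→Band B $816M) loses 615.
Checked against all permutations: $4468M is optimal.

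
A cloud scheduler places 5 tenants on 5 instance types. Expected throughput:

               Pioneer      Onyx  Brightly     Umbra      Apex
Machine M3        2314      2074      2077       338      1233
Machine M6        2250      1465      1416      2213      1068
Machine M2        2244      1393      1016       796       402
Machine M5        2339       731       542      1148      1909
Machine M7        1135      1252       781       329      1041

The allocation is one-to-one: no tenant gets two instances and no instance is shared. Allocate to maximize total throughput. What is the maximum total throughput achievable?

This is the linear assignment problem.
Optimal: Pioneer→Machine M2 (2244 ops/s), Onyx→Machine M7 (1252 ops/s), Brightly→Machine M3 (2077 ops/s), Umbra→Machine M6 (2213 ops/s), Apex→Machine M5 (1909 ops/s) — total 2244+1252+2077+2213+1909 = 9695 ops/s.
Max-entry greedy (repeatedly take the single best remaining cell) gives 9063 ops/s, worse by 632.
Next-best assignment: Pioneer→Machine M2, Onyx→Machine M3, Brightly→Machine M7, Umbra→Machine M6, Apex→Machine M5 = 9221 ops/s.
Swapping Brightly↔Umbra (Brightly→Machine M6 1416 ops/s, Umbra→Machine M3 338 ops/s) loses 2536.

Maximum total: 9695 ops/s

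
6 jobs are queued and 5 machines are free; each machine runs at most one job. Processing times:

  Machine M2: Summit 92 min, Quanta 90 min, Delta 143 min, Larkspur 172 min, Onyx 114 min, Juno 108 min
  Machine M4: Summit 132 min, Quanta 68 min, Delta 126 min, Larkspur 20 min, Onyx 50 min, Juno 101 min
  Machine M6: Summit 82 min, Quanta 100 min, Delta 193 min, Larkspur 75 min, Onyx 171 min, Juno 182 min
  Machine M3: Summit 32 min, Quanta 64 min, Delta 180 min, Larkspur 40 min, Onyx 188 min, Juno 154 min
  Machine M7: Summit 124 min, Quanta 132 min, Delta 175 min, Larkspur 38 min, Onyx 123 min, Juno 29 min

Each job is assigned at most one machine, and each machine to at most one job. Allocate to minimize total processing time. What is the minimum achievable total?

Optimal: Quanta→Machine M2 (90 min), Onyx→Machine M4 (50 min), Larkspur→Machine M6 (75 min), Summit→Machine M3 (32 min), Juno→Machine M7 (29 min) — total 90+50+75+32+29 = 276 min.
Row-greedy (each job in turn takes its cheapest remaining machine) gives 452 min, worse by 176.
Checked against all permutations: 276 min is optimal.

Min total: 276 min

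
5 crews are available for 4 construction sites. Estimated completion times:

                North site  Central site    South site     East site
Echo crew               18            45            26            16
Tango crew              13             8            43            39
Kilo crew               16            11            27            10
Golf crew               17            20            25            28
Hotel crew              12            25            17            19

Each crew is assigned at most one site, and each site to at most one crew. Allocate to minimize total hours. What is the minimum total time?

Optimal: Golf crew→North site (17 hours), Tango crew→Central site (8 hours), Hotel crew→South site (17 hours), Kilo crew→East site (10 hours) — total 17+8+17+10 = 52 hours.
Column-greedy (each site in turn goes to its cheapest remaining crew) gives 55 hours, worse by 3.
Next-best assignment: Echo crew→North site, Tango crew→Central site, Hotel crew→South site, Kilo crew→East site = 53 hours.
Swapping Tango crew↔Kilo crew (Tango crew→East site 39 hours, Kilo crew→Central site 11 hours) adds 32.
No other one-to-one assignment undercuts 52 hours.

Minimum total: 52 hours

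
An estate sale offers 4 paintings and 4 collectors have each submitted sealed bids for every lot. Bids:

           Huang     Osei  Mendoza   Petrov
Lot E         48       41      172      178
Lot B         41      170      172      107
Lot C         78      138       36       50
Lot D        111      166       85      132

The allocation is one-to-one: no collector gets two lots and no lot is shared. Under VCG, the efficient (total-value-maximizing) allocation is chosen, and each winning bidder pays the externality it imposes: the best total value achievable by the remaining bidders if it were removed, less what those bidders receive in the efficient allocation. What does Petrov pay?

Petrov pays $32.

Efficient allocation: Huang→Lot D ($111), Osei→Lot C ($138), Mendoza→Lot B ($172), Petrov→Lot E ($178); total welfare W = $599.
Petrov receives Lot E at value $178, so the others get W − 178 = $421.
Without Petrov: best allocation of the remaining 3 bidders over all 4 lots is Huang→Lot D ($111), Osei→Lot B ($170), Mendoza→Lot E ($172), total $453.
VCG payment = (others' best without Petrov) − (others' welfare with Petrov) = 453 − 421 = $32.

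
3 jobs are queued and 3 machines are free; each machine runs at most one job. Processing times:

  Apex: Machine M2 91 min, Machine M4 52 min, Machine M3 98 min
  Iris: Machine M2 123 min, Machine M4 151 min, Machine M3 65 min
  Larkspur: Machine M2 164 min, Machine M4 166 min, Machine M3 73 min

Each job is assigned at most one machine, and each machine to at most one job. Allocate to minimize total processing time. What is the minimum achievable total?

Min total: 248 min

Optimal: Apex→Machine M4 (52 min), Iris→Machine M2 (123 min), Larkspur→Machine M3 (73 min) — total 52+123+73 = 248 min.
Column-greedy (each machine in turn goes to its cheapest remaining job) gives 315 min, worse by 67.
Swapping Apex↔Larkspur (Apex→Machine M3 98 min, Larkspur→Machine M4 166 min) adds 139.
Every other assignment is strictly worse.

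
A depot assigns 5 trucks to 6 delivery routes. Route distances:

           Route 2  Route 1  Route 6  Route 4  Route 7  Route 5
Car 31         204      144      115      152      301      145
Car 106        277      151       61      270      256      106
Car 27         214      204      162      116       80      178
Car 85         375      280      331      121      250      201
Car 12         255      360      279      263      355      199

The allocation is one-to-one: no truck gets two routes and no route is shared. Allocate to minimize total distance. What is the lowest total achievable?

This is the linear assignment problem.
Optimal: Car 31→Route 1 (144 km), Car 106→Route 6 (61 km), Car 27→Route 7 (80 km), Car 85→Route 4 (121 km), Car 12→Route 5 (199 km) — total 144+61+80+121+199 = 605 km.
Column-greedy (each route in turn goes to its cheapest remaining truck) gives 993 km, worse by 388.

Minimum total: 605 km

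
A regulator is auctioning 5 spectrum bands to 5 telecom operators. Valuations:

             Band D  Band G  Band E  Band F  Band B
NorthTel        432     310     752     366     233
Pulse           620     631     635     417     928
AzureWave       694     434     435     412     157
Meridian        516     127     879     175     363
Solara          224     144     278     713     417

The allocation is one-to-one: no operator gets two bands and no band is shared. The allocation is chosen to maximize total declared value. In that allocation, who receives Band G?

Optimal: NorthTel→Band G ($310M), Pulse→Band B ($928M), AzureWave→Band D ($694M), Meridian→Band E ($879M), Solara→Band F ($713M) — total 310+928+694+879+713 = $3524M.
Column-greedy (each band in turn goes to its best remaining operator) gives $3150M, worse by 374.
Swapping Pulse↔Meridian (Pulse→Band E $635M, Meridian→Band B $363M) loses 809.
NorthTel's own top band is Band E ($752M), but forcing NorthTel→Band E and reassigning the rest optimally gives only $3343M — worse by 181.

NorthTel receives Band G.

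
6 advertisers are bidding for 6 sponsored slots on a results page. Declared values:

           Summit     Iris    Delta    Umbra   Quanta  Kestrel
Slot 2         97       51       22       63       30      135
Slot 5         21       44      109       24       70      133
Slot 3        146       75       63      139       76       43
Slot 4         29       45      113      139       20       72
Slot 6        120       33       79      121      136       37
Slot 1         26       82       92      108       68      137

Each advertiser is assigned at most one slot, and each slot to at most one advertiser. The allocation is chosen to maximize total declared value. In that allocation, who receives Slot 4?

Umbra receives Slot 4.

Optimal: Summit→Slot 3 ($146), Iris→Slot 1 ($82), Delta→Slot 5 ($109), Umbra→Slot 4 ($139), Quanta→Slot 6 ($136), Kestrel→Slot 2 ($135) — total 146+82+109+139+136+135 = $747.
Next-best assignment: Summit→Slot 3, Iris→Slot 2, Delta→Slot 5, Umbra→Slot 4, Quanta→Slot 6, Kestrel→Slot 1 = $718.
Checked against all permutations: $747 is optimal.
Umbra's own top slot is Slot 3 ($139), but forcing Umbra→Slot 3 and reassigning the rest optimally gives only $700 — worse by 47.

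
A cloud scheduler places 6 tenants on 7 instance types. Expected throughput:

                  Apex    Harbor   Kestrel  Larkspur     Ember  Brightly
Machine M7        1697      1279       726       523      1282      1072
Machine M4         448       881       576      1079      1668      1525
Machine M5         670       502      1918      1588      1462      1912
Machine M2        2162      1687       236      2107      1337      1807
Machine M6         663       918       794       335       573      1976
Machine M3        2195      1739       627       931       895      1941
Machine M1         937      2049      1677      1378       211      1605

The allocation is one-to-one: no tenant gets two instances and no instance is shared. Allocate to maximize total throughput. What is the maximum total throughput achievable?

Optimal: Apex→Machine M3 (2195 ops/s), Harbor→Machine M1 (2049 ops/s), Kestrel→Machine M5 (1918 ops/s), Larkspur→Machine M2 (2107 ops/s), Ember→Machine M4 (1668 ops/s), Brightly→Machine M6 (1976 ops/s) — total 2195+2049+1918+2107+1668+1976 = 11913 ops/s.
Column-greedy (each instance in turn goes to its best remaining tenant) gives 11105 ops/s, worse by 808.

Max total: 11913 ops/s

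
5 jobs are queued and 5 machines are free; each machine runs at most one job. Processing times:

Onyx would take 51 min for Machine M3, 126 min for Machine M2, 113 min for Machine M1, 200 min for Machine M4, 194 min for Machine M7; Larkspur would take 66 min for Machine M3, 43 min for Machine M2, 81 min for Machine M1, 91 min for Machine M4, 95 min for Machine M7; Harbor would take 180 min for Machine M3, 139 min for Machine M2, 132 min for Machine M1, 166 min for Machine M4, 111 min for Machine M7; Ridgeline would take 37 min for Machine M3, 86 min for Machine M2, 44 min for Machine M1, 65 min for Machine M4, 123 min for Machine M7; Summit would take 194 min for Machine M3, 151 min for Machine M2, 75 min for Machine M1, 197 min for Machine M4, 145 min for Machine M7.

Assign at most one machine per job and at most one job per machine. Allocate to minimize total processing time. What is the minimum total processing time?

Minimum total: 345 min

Optimal: Onyx→Machine M3 (51 min), Larkspur→Machine M2 (43 min), Harbor→Machine M7 (111 min), Ridgeline→Machine M4 (65 min), Summit→Machine M1 (75 min) — total 51+43+111+65+75 = 345 min.
Column-greedy (each machine in turn goes to its cheapest remaining job) gives 515 min, worse by 170.
Swapping Ridgeline↔Harbor (Ridgeline→Machine M7 123 min, Harbor→Machine M4 166 min) adds 113.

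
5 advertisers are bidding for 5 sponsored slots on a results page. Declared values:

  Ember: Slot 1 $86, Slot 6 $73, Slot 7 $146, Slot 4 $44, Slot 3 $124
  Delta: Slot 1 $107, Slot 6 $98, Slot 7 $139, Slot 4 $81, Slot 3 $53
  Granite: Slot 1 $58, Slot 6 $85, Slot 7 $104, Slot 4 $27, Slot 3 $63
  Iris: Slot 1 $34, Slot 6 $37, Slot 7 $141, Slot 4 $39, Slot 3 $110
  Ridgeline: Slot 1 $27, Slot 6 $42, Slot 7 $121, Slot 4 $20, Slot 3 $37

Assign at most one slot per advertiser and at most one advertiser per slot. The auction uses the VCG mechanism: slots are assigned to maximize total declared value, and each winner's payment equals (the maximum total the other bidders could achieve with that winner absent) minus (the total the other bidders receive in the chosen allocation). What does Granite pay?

Granite pays $17.

Efficient allocation: Ember→Slot 1 ($86), Delta→Slot 4 ($81), Granite→Slot 6 ($85), Iris→Slot 3 ($110), Ridgeline→Slot 7 ($121); total welfare W = $483.
Granite receives Slot 6 at value $85, so the others get W − 85 = $398.
Without Granite: best allocation of the remaining 4 bidders over all 5 slots is Ember→Slot 1 ($86), Delta→Slot 6 ($98), Iris→Slot 3 ($110), Ridgeline→Slot 7 ($121), total $415.
VCG payment = (others' best without Granite) − (others' welfare with Granite) = 415 − 398 = $17.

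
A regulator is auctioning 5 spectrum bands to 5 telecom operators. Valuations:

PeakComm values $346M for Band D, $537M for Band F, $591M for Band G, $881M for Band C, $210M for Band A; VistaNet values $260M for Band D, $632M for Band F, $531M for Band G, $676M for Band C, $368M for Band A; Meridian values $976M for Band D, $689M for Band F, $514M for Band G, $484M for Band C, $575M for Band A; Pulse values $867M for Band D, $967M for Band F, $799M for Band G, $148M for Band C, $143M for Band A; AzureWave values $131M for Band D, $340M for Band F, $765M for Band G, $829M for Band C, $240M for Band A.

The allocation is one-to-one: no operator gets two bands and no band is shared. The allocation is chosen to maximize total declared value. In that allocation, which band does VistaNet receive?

Optimal: PeakComm→Band C ($881M), VistaNet→Band A ($368M), Meridian→Band D ($976M), Pulse→Band F ($967M), AzureWave→Band G ($765M) — total 881+368+976+967+765 = $3957M.
Row-greedy (each operator in turn takes its best remaining band) gives $3528M, worse by 429.
VistaNet's own top band is Band C ($676M), but forcing VistaNet→Band C and reassigning the rest optimally gives only $3594M — worse by 363.

VistaNet receives Band A.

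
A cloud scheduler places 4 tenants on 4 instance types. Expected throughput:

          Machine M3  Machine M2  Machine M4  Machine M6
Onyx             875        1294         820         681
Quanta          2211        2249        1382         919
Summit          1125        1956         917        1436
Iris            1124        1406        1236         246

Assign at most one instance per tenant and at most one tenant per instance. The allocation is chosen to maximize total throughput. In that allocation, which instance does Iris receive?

Iris receives Machine M4.

Optimal: Onyx→Machine M2 (1294 ops/s), Quanta→Machine M3 (2211 ops/s), Summit→Machine M6 (1436 ops/s), Iris→Machine M4 (1236 ops/s) — total 1294+2211+1436+1236 = 6177 ops/s.
Column-greedy (each instance in turn goes to its best remaining tenant) gives 6084 ops/s, worse by 93.
Next-best assignment: Onyx→Machine M6, Quanta→Machine M3, Summit→Machine M2, Iris→Machine M4 = 6084 ops/s.
No other one-to-one assignment exceeds 6177 ops/s.
Iris's own top instance is Machine M2 (1406 ops/s), but forcing Iris→Machine M2 and reassigning the rest optimally gives only 5873 ops/s — worse by 304.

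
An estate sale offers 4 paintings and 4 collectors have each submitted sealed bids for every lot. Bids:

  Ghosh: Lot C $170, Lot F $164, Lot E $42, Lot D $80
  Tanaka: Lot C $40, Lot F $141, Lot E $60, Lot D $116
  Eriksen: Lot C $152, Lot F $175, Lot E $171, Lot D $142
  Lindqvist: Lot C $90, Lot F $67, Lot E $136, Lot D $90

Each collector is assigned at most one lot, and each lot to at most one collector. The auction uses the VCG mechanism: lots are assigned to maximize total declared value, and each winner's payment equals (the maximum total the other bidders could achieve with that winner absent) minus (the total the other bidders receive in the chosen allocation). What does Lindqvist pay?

Lindqvist pays $21.

Efficient allocation: Ghosh→Lot C ($170), Tanaka→Lot D ($116), Eriksen→Lot F ($175), Lindqvist→Lot E ($136); total welfare W = $597.
Lindqvist receives Lot E at value $136, so the others get W − 136 = $461.
Without Lindqvist: best allocation of the remaining 3 bidders over all 4 lots is Ghosh→Lot C ($170), Tanaka→Lot F ($141), Eriksen→Lot E ($171), total $482.
VCG payment = (others' best without Lindqvist) − (others' welfare with Lindqvist) = 482 − 461 = $21.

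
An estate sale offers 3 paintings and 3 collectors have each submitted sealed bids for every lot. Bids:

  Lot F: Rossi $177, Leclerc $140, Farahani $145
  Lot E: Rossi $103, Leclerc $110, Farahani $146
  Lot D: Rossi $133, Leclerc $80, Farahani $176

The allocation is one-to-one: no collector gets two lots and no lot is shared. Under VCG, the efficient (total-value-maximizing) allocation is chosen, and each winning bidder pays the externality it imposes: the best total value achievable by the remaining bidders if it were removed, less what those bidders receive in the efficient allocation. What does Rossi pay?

Efficient allocation: Rossi→Lot F ($177), Leclerc→Lot E ($110), Farahani→Lot D ($176); total welfare W = $463.
Rossi receives Lot F at value $177, so the others get W − 177 = $286.
Without Rossi: best allocation of the remaining 2 bidders over all 3 lots is Leclerc→Lot F ($140), Farahani→Lot D ($176), total $316.
VCG payment = (others' best without Rossi) − (others' welfare with Rossi) = 316 − 286 = $30.

Rossi pays $30.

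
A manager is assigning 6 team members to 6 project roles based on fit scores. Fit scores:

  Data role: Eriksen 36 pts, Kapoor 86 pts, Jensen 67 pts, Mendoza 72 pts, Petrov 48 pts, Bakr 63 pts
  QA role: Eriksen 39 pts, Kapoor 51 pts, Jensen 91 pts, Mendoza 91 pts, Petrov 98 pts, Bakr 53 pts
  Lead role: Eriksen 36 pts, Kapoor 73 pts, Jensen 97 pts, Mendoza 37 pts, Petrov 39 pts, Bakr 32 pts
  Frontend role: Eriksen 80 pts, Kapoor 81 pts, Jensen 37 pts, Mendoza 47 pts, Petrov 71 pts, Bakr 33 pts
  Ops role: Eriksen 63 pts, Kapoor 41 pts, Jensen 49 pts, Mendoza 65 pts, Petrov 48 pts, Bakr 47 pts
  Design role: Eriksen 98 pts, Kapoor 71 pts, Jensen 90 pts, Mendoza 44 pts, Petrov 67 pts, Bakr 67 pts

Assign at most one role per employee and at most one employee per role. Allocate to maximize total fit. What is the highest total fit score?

Max total: 502 pts

Treat this as an assignment problem: match each employee to one role.
Optimal: Eriksen→Design role (98 pts), Kapoor→Frontend role (81 pts), Jensen→Lead role (97 pts), Mendoza→Ops role (65 pts), Petrov→QA role (98 pts), Bakr→Data role (63 pts) — total 98+81+97+65+98+63 = 502 pts.
Max-entry greedy (repeatedly take the single best remaining cell) gives 477 pts, worse by 25.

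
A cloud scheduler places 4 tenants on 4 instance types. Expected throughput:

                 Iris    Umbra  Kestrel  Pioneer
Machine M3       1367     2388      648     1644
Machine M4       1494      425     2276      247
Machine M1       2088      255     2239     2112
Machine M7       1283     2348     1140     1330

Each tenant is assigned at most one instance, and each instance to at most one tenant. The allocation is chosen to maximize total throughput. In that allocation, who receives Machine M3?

Pioneer receives Machine M3.

Optimal: Iris→Machine M1 (2088 ops/s), Umbra→Machine M7 (2348 ops/s), Kestrel→Machine M4 (2276 ops/s), Pioneer→Machine M3 (1644 ops/s) — total 2088+2348+2276+1644 = 8356 ops/s.
Row-greedy (each tenant in turn takes its best remaining instance) gives 8082 ops/s, worse by 274.
Next-best assignment: Iris→Machine M3, Umbra→Machine M7, Kestrel→Machine M4, Pioneer→Machine M1 = 8103 ops/s.
Swapping Iris↔Umbra (Iris→Machine M7 1283 ops/s, Umbra→Machine M1 255 ops/s) loses 2898.
Pioneer's own top instance is Machine M1 (2112 ops/s), but forcing Pioneer→Machine M1 and reassigning the rest optimally gives only 8103 ops/s — worse by 253.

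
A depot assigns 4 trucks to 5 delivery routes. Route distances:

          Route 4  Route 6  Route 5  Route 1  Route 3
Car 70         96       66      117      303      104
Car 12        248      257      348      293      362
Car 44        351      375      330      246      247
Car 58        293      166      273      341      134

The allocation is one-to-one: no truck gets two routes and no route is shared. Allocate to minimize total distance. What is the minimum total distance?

Minimum total: 694 km

This is the linear assignment problem.
Optimal: Car 70→Route 6 (66 km), Car 12→Route 4 (248 km), Car 44→Route 1 (246 km), Car 58→Route 3 (134 km) — total 66+248+246+134 = 694 km.
Column-greedy (each route in turn goes to its cheapest remaining truck) gives 885 km, worse by 191.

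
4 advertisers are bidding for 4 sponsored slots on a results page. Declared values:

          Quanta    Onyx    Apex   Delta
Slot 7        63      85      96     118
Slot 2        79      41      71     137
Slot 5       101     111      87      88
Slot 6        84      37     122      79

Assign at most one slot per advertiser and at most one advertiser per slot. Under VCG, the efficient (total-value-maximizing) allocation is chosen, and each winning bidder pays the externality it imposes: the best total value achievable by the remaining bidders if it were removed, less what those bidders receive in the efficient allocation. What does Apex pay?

Efficient allocation: Quanta→Slot 5 ($101), Onyx→Slot 7 ($85), Apex→Slot 6 ($122), Delta→Slot 2 ($137); total welfare W = $445.
Apex receives Slot 6 at value $122, so the others get W − 122 = $323.
Without Apex: best allocation of the remaining 3 bidders over all 4 slots is Quanta→Slot 6 ($84), Onyx→Slot 5 ($111), Delta→Slot 2 ($137), total $332.
VCG payment = (others' best without Apex) − (others' welfare with Apex) = 332 − 323 = $9.

Apex pays $9.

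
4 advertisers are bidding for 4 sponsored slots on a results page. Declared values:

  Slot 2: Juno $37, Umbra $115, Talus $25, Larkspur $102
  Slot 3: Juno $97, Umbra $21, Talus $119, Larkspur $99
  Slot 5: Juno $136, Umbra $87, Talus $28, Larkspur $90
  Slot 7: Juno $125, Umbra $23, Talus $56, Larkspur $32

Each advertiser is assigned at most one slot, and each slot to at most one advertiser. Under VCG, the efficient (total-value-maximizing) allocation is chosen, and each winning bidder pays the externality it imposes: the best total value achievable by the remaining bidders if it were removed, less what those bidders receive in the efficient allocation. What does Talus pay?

Talus pays $20.

Efficient allocation: Juno→Slot 7 ($125), Umbra→Slot 2 ($115), Talus→Slot 3 ($119), Larkspur→Slot 5 ($90); total welfare W = $449.
Talus receives Slot 3 at value $119, so the others get W − 119 = $330.
Without Talus: best allocation of the remaining 3 bidders over all 4 slots is Juno→Slot 5 ($136), Umbra→Slot 2 ($115), Larkspur→Slot 3 ($99), total $350.
VCG payment = (others' best without Talus) − (others' welfare with Talus) = 350 − 330 = $20.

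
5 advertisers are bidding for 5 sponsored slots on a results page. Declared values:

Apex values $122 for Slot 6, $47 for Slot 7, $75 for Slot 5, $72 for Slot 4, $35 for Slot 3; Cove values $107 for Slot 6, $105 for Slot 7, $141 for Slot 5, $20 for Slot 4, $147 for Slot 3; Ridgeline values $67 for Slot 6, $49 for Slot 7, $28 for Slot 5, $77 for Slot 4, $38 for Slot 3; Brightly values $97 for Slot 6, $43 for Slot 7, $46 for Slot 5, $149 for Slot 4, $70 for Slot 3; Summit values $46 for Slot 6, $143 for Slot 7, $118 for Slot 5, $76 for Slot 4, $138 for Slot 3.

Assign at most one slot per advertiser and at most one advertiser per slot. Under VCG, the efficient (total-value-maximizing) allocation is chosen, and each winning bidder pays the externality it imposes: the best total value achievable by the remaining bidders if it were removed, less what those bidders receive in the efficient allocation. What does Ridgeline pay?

Ridgeline pays $11.

Efficient allocation: Apex→Slot 6 ($122), Cove→Slot 5 ($141), Ridgeline→Slot 7 ($49), Brightly→Slot 4 ($149), Summit→Slot 3 ($138); total welfare W = $599.
Ridgeline receives Slot 7 at value $49, so the others get W − 49 = $550.
Without Ridgeline: best allocation of the remaining 4 bidders over all 5 slots is Apex→Slot 6 ($122), Cove→Slot 3 ($147), Brightly→Slot 4 ($149), Summit→Slot 7 ($143), total $561.
VCG payment = (others' best without Ridgeline) − (others' welfare with Ridgeline) = 561 − 550 = $11.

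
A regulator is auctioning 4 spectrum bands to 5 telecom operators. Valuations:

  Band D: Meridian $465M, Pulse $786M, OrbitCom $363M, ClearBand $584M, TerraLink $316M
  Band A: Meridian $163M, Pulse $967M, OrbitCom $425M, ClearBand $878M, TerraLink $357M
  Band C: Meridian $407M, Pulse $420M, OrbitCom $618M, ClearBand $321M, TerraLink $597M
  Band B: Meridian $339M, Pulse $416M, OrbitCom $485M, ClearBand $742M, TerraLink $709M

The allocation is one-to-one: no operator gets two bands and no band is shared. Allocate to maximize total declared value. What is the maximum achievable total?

Maximum total: $2991M

Optimal: Pulse→Band D ($786M), ClearBand→Band A ($878M), OrbitCom→Band C ($618M), TerraLink→Band B ($709M) — total 786+878+618+709 = $2991M.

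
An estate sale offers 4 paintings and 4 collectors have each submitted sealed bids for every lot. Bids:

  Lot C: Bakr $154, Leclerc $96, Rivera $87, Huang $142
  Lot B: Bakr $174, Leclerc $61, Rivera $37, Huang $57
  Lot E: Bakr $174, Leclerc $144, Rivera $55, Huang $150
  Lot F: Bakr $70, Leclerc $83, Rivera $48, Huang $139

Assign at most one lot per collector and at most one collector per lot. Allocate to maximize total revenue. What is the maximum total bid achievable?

Max total: $544

Optimal: Bakr→Lot B ($174), Leclerc→Lot E ($144), Rivera→Lot C ($87), Huang→Lot F ($139) — total 174+144+87+139 = $544.
Column-greedy (each lot in turn goes to its best remaining collector) gives $413, worse by 131.
Next-best assignment: Bakr→Lot B, Leclerc→Lot E, Rivera→Lot F, Huang→Lot C = $508.
Swapping Huang↔Bakr (Huang→Lot B $57, Bakr→Lot F $70) loses 186.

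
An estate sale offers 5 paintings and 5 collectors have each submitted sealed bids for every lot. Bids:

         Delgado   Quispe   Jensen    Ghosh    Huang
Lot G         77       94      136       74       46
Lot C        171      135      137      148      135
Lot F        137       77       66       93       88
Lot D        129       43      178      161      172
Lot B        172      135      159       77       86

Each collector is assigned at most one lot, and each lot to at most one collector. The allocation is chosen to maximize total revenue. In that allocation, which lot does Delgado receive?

Delgado receives Lot F.

This is a one-to-one assignment (maximum-weight bipartite matching).
Optimal: Delgado→Lot F ($137), Quispe→Lot B ($135), Jensen→Lot G ($136), Ghosh→Lot C ($148), Huang→Lot D ($172) — total 137+135+136+148+172 = $728.
Column-greedy (each lot in turn goes to its best remaining collector) gives $707, worse by 21.
Swapping Huang↔Ghosh (Huang→Lot C $135, Ghosh→Lot D $161) loses 24.
Checked against all permutations: $728 is optimal.
Delgado's own top lot is Lot B ($172), but forcing Delgado→Lot B and reassigning the rest optimally gives only $708 — worse by 20.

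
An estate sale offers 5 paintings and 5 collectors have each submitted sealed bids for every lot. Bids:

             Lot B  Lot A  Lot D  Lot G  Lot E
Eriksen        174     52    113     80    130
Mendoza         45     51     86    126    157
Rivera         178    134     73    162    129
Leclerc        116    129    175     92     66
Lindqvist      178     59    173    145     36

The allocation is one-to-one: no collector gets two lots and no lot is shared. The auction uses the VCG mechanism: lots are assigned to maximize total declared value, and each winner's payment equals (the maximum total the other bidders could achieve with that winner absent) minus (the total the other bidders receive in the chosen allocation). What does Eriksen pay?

Efficient allocation: Eriksen→Lot B ($174), Mendoza→Lot E ($157), Rivera→Lot G ($162), Leclerc→Lot A ($129), Lindqvist→Lot D ($173); total welfare W = $795.
Eriksen receives Lot B at value $174, so the others get W − 174 = $621.
Without Eriksen: best allocation of the remaining 4 bidders over all 5 lots is Mendoza→Lot E ($157), Rivera→Lot G ($162), Leclerc→Lot D ($175), Lindqvist→Lot B ($178), total $672.
VCG payment = (others' best without Eriksen) − (others' welfare with Eriksen) = 672 − 621 = $51.

Eriksen pays $51.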